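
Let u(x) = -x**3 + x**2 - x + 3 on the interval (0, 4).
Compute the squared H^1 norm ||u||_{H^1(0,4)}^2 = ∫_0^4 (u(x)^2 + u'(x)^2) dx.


||u||_{H^1}^2 = 259928/105

The H^1 norm (squared) on an interval (0, L) is
  ||u||_{H^1}^2 = ∫_0^L u(x)^2 dx + ∫_0^L u'(x)^2 dx.
Compute u'(x) = -3*x**2 + 2*x - 1.
Then u(x)^2 = x**6 - 2*x**5 + 3*x**4 - 8*x**3 + 7*x**2 - 6*x + 9 and u'(x)^2 = 9*x**4 - 12*x**3 + 10*x**2 - 4*x + 1.
Integrate each monomial from 0 to 4 using ∫_0^4 c·x^n dx = c·4^(n+1)/(n+1):
  ∫_0^4 u(x)^2 dx = ∫_0^4 (x^6 - 2*x^5 + 3*x^4 - 8*x^3 + 7*x^2 - 6*x + 9) dx. Term by term:
    ∫_0^4 x^6 dx = 16384/7;  ∫_0^4 -2*x^5 dx = -4096/3;  ∫_0^4 3*x^4 dx = 3072/5;
    ∫_0^4 -8*x^3 dx = -512;  ∫_0^4 7*x^2 dx = 448/3;  ∫_0^4 -6*x dx = -48;
    ∫_0^4 9 dx = 36.
  Sum: 16384/7 − 4096/3 + 3072/5 − 512 + 448/3 − 48 + 36 = 42524/35.
  ∫_0^4 u'(x)^2 dx = ∫_0^4 (9*x^4 - 12*x^3 + 10*x^2 - 4*x + 1) dx. Term by term:
    ∫_0^4 9*x^4 dx = 9216/5;  ∫_0^4 -12*x^3 dx = -768;  ∫_0^4 10*x^2 dx = 640/3;
    ∫_0^4 -4*x dx = -32;  ∫_0^4 1 dx = 4.
  Sum: 9216/5 − 768 + 640/3 − 32 + 4 = 18908/15.
Adding: ||u||_{H^1}^2 = 42524/35 + 18908/15 = 259928/105.


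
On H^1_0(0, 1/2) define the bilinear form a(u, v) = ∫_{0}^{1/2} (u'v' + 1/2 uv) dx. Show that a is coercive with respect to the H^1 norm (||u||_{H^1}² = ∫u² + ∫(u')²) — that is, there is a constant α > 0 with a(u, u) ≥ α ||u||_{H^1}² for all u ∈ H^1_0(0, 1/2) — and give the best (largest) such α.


α = (1 + 8*π^2)/(2*(1 + 4*π^2))

Coercivity of a(·,·) on H^1_0(0, 1/2) means a(u, u) ≥ α ||u||_{H^1}² for every u ∈ H^1_0.
The interval has length L = 1/2, and Poincaré/coercivity depend only on L. Here a(u, u) = ∫(u')² + (1/2)·∫u².
Here 0 < c = 1/2 < 1. The condition a(u,u) ≥ α||u||_{H^1}² reads (1−α)∫(u')² ≥ (α−c)∫u². Any admissible α is ≤ 1 (rapidly oscillating u have ∫u²/∫(u')² → 0), and α = 1 would force 0 ≥ (1−c)∫u², impossible since c < 1; so 1−α > 0. By the sharp Poincaré inequality on H^1_0 of an interval of length L, ∫(u')² ≥ (π/L)²∫u² with equality for the first sine mode sin(π(x−x₀)/L) (x₀ the left endpoint), so the inequality holds for all u iff (1−α)(π/L)² ≥ α − c, i.e. α ≤ ((π/L)² + c)/((π/L)² + 1) = (1 + c(L/π)²)/(1 + (L/π)²). With (π/L)² = 4*π^2 and c = 1/2, the largest admissible constant is α = ((π/L)² + c)/((π/L)² + 1).
Simplifying, α = (1 + 8*π^2)/(2*(1 + 4*π^2)).


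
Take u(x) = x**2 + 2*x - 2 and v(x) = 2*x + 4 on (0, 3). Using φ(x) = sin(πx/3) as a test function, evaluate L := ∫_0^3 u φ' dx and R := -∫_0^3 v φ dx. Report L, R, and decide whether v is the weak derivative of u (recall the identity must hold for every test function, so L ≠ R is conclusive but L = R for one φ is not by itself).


LHS = -30/π, RHS = -42/π. No, v is not the weak derivative of u.

u(x) = x**2 + 2*x - 2, classical derivative u'(x) = 2*x + 2.
φ(x) = sin(πx/3), so φ'(x) = π*cos(π*x/3)/3.
Note φ(0) = φ(3) = 0, so the boundary term u·φ vanishes.
LHS = ∫_0^3 u(x) φ'(x) dx = ∫_0^3 (π*x^2*cos(π*x/3)/3 + 2*π*x*cos(π*x/3)/3 - 2*π*cos(π*x/3)/3) dx. Term by term:
  ∫_0^3 -2*π*cos(π*x/3)/3 dx = 0;  ∫_0^3 π*x^2*cos(π*x/3)/3 dx = -18/π;  ∫_0^3 2*π*x*cos(π*x/3)/3 dx = -12/π.
Sum: 0 − 18/π − 12/π = -30/π.
So LHS = -30/π.
∫_0^3 v(x) φ(x) dx = ∫_0^3 (2*x*sin(π*x/3) + 4*sin(π*x/3)) dx. Term by term:
  ∫_0^3 4*sin(π*x/3) dx = 24/π;  ∫_0^3 2*x*sin(π*x/3) dx = 18/π.
Sum: 24/π + 18/π = 42/π.
So RHS = -∫_0^3 v(x) φ(x) dx = -42/π.
LHS − RHS = 12/π ≠ 0, so the identity fails.
(For a valid weak derivative the identity must hold for EVERY test function, in particular this one. The failure shows v is NOT the weak derivative of u.)
Correct weak derivative would be u'(x) = 2*x + 2.


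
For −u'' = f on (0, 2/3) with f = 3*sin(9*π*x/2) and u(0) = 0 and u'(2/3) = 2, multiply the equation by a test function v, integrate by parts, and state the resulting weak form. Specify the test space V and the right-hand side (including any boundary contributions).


V = {v ∈ H^1(0, 2/3) : v(0) = 0} (test functions vanish at x = 0 where u is specified); weak form: ∫_0^2/3 u'v' dx = ∫_0^2/3 (3*sin(9*π*x/2)) v dx + 2·v(2/3) for all v ∈ V.

Multiply both sides by a test function v and integrate from 0 to 2/3:
  ∫_0^2/3 −u''(x) v(x) dx = ∫_0^2/3 f(x) v(x) dx.
Integrate the LHS by parts once:
  ∫_0^2/3 −u'' v dx = −[u'(x) v(x)]_0^2/3 + ∫_0^2/3 u'(x) v'(x) dx.
Thus ∫_0^2/3 u'(x) v'(x) dx = ∫_0^2/3 f(x) v(x) dx + [u'(x) v(x)]_0^2/3.
Choose V so that boundary terms are either known or forced to vanish.
Mixed BC: u(0) = 0 (Dirichlet) and u'(2/3) = 2 (Neumann). Define V = {v ∈ H^1(0, 2/3) : v(0) = 0}. Then [u' v]_0^2/3 = u'(2/3)·v(2/3) − u'(0)·0 = 2·v(2/3).
Weak formulation: find u (satisfying any essential BC) such that ∫_0^2/3 u'(x) v'(x) dx = ∫_0^2/3 f v dx + 2·v(2/3) for all v ∈ V (Dirichlet at 0 absorbed into V; Neumann datum at x = 2/3 contributes the boundary term).
Substituting f(x) = 3*sin(9*π*x/2), the right-hand side is ∫_0^2/3 (3*sin(9*π*x/2)) v dx + 2·v(2/3).


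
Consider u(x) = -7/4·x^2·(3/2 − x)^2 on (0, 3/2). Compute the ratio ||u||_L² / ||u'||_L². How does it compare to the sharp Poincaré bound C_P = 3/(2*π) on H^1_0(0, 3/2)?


||u||_L² / ||u'||_L² = sqrt(3)/4 < C_P = 3/(2*π).

u(x) = -7/4·x^2·(3/2 − x)^2, so u'(x) = 7*x*(-8*x^2 + 18*x - 9)/8.
u(x) = -7/4·x^2·(3/2 − x)^2 vanishes at x = 0 and x = 3/2, so u ∈ H^1_0(0, 3/2). Differentiate via the product rule and integrate the resulting polynomials term by term.
  ∫_0^3/2 u² dx = ∫_0^3/2 (49*x^8/16 - 147*x^7/8 + 1323*x^6/32 - 1323*x^5/32 + 3969*x^4/256) dx. Term by term:
    ∫_0^3/2 49*x^8/16 dx = 107163/8192;  ∫_0^3/2 -147*x^7/8 dx = -964467/16384;  ∫_0^3/2 1323*x^6/32 dx = 413343/4096;
    ∫_0^3/2 -1323*x^5/32 dx = -321489/4096;  ∫_0^3/2 3969*x^4/256 dx = 964467/40960.
  Sum: 107163/8192 − 964467/16384 + 413343/4096 − 321489/4096 + 964467/40960 = 15309/81920.
  ∫_0^3/2 (u')² dx = ∫_0^3/2 (49*x^6 - 441*x^5/2 + 5733*x^4/16 - 3969*x^3/16 + 3969*x^2/64) dx. Term by term:
    ∫_0^3/2 49*x^6 dx = 15309/128;  ∫_0^3/2 -441*x^5/2 dx = -107163/256;  ∫_0^3/2 5733*x^4/16 dx = 1393119/2560;
    ∫_0^3/2 -3969*x^3/16 dx = -321489/1024;  ∫_0^3/2 3969*x^2/64 dx = 35721/512.
  Sum: 15309/128 − 107163/256 + 1393119/2560 − 321489/1024 + 35721/512 = 5103/5120.
∫_0^3/2 u² dx = 15309/81920, so ||u||_L² = 27*sqrt(105)/640.
∫_0^3/2 (u')² dx = 5103/5120, so ||u'||_L² = 27*sqrt(35)/160.
Ratio ||u||_L² / ||u'||_L² = sqrt(3)/4.
Sharp Poincaré constant on H^1_0(0, 3/2) is C_P = L/π = 3/(2*π), achieved by sin(2*π/3·x).
A polynomial bump cannot attain the sharp Poincaré constant (only the first sine eigenfunction does), so the ratio is strictly less than C_P, consistent with ||u||_L² ≤ C_P ||u'||_L².


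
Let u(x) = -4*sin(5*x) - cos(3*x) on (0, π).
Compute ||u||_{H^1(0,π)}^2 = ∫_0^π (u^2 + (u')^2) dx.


||u||_{H^1(0,π)}^2 = 213*π

u'(x) = 3*sin(3*x) - 20*cos(5*x).
Expand u² and (u')² and integrate term by term on (0, π), using: for integers n ≥ 1, ∫_0^π sin²(nx) dx = ∫_0^π cos²(nx) dx = π/2; for n ≠ n', ∫_0^π sin(nx)sin(n'x) dx = ∫_0^π cos(nx)cos(n'x) dx = 0; and by product-to-sum, ∫_0^π sin(nx)cos(n'x) dx = ½∫_0^π [sin((n+n')x) + sin((n−n')x)] dx, which is 0 when n+n' is even and 2n/(n²−n'²) when n+n' is odd (it need not vanish on (0, π)).
  u² squared terms: (-1)²·∫cos(3x)² dx = 1·π/2 = π/2;  (-4)²·∫sin(5x)² dx = 16·π/2 = 8*π.
  u² cross terms: 2·(-1)·(-4)·∫cos(3x)·sin(5x) dx = 8·(0) = 0.
  So ∫_0^π u² dx = π/2 + 8*π + 0 = 17*π/2.
  (u')² squared terms: (-20)²·∫cos(5x)² dx = 400·π/2 = 200*π;  (3)²·∫sin(3x)² dx = 9·π/2 = 9*π/2.
  (u')² cross terms: 2·(-20)·(3)·∫cos(5x)·sin(3x) dx = -120·(0) = 0.
  So ∫_0^π (u')² dx = 200*π + 9*π/2 + 0 = 409*π/2.
||u||_{H^1}^2 = (17*π/2) + (409*π/2) = 213*π.


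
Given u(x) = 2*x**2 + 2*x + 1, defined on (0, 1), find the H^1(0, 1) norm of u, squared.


||u||_{H^1}^2 = 129/5

The H^1 norm (squared) on an interval (0, L) is
  ||u||_{H^1}^2 = ∫_0^L u(x)^2 dx + ∫_0^L u'(x)^2 dx.
Compute u'(x) = 4*x + 2.
Then u(x)^2 = 4*x**4 + 8*x**3 + 8*x**2 + 4*x + 1 and u'(x)^2 = 16*x**2 + 16*x + 4.
Integrate each monomial from 0 to 1 using ∫_0^1 c·x^n dx = c·1^(n+1)/(n+1):
  ∫_0^1 u(x)^2 dx = ∫_0^1 (4*x^4 + 8*x^3 + 8*x^2 + 4*x + 1) dx. Term by term:
    ∫_0^1 4*x^4 dx = 4/5;  ∫_0^1 8*x^3 dx = 2;  ∫_0^1 8*x^2 dx = 8/3;
    ∫_0^1 4*x dx = 2;  ∫_0^1 1 dx = 1.
  Sum: 4/5 + 2 + 8/3 + 2 + 1 = 127/15.
  ∫_0^1 u'(x)^2 dx = ∫_0^1 (16*x^2 + 16*x + 4) dx. Term by term:
    ∫_0^1 16*x^2 dx = 16/3;  ∫_0^1 16*x dx = 8;  ∫_0^1 4 dx = 4.
  Sum: 16/3 + 8 + 4 = 52/3.
Adding: ||u||_{H^1}^2 = 127/15 + 52/3 = 129/5.


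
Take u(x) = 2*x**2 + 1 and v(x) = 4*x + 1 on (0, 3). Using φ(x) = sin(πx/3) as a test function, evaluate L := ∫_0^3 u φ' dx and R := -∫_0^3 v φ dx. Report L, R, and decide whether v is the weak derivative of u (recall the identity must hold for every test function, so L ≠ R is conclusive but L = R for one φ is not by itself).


LHS = -36/π, RHS = -42/π. No, v is not the weak derivative of u.

u(x) = 2*x**2 + 1, classical derivative u'(x) = 4*x.
φ(x) = sin(πx/3), so φ'(x) = π*cos(π*x/3)/3.
Note φ(0) = φ(3) = 0, so the boundary term u·φ vanishes.
LHS = ∫_0^3 u(x) φ'(x) dx = ∫_0^3 (2*π*x^2*cos(π*x/3)/3 + π*cos(π*x/3)/3) dx. Term by term:
  ∫_0^3 π*cos(π*x/3)/3 dx = 0;  ∫_0^3 2*π*x^2*cos(π*x/3)/3 dx = -36/π.
Sum: 0 − 36/π = -36/π.
So LHS = -36/π.
∫_0^3 v(x) φ(x) dx = ∫_0^3 (4*x*sin(π*x/3) + sin(π*x/3)) dx. Term by term:
  ∫_0^3 4*x*sin(π*x/3) dx = 36/π;  ∫_0^3 sin(π*x/3) dx = 6/π.
Sum: 36/π + 6/π = 42/π.
So RHS = -∫_0^3 v(x) φ(x) dx = -42/π.
LHS − RHS = 6/π ≠ 0, so the identity fails.
(For a valid weak derivative the identity must hold for EVERY test function, in particular this one. The failure shows v is NOT the weak derivative of u.)
Correct weak derivative would be u'(x) = 4*x.


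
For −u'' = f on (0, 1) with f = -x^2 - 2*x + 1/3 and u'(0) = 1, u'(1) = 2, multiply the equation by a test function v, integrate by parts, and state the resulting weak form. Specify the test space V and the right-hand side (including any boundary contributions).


V = H^1(0, 1) (v unrestricted at boundary; u is determined up to an additive constant); weak form: ∫_0^1 u'v' dx = ∫_0^1 (-x^2 - 2*x + 1/3) v dx + 2·v(1) − v(0) for all v ∈ V.

Multiply both sides by a test function v and integrate from 0 to 1:
  ∫_0^1 −u''(x) v(x) dx = ∫_0^1 f(x) v(x) dx.
Integrate the LHS by parts once:
  ∫_0^1 −u'' v dx = −[u'(x) v(x)]_0^1 + ∫_0^1 u'(x) v'(x) dx.
Thus ∫_0^1 u'(x) v'(x) dx = ∫_0^1 f(x) v(x) dx + [u'(x) v(x)]_0^1.
Choose V so that boundary terms are either known or forced to vanish.
u has inhomogeneous Neumann u'(0) = 1, u'(1) = 2. [u' v]_0^1 = (2)·v(1) − (1)·v(0) = 2·v(1) − v(0). Take V = H^1(0, 1); boundary term becomes part of RHS.
Weak formulation: find u (satisfying any essential BC) such that ∫_0^1 u'(x) v'(x) dx = ∫_0^1 f v dx + 2·v(1) − v(0) for all v ∈ V (Neumann data are natural BCs: they enter the RHS as boundary terms).
Substituting f(x) = -x^2 - 2*x + 1/3, the right-hand side is ∫_0^1 (-x^2 - 2*x + 1/3) v dx + 2·v(1) − v(0).
Compatibility check (pure Neumann): taking v ≡ 1 ∈ V gives 0 = ∫_0^1 f dx + (2) − (1), i.e. ∫_0^1 f dx must equal u'(0) − u'(1) = -1. Indeed ∫_0^1 (-x^2 - 2*x + 1/3) dx = -1, so the data are compatible. The solution is then unique only up to an additive constant (fix it e.g. by requiring ∫_0^1 u dx = 0).


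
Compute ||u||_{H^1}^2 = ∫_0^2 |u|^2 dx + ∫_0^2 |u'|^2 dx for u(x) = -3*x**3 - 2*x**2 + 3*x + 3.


||u||_{H^1}^2 = 84424/105

The H^1 norm (squared) on an interval (0, L) is
  ||u||_{H^1}^2 = ∫_0^L u(x)^2 dx + ∫_0^L u'(x)^2 dx.
Compute u'(x) = -9*x**2 - 4*x + 3.
Then u(x)^2 = 9*x**6 + 12*x**5 - 14*x**4 - 30*x**3 - 3*x**2 + 18*x + 9 and u'(x)^2 = 81*x**4 + 72*x**3 - 38*x**2 - 24*x + 9.
Integrate each monomial from 0 to 2 using ∫_0^2 c·x^n dx = c·2^(n+1)/(n+1):
  ∫_0^2 u(x)^2 dx = ∫_0^2 (9*x^6 + 12*x^5 - 14*x^4 - 30*x^3 - 3*x^2 + 18*x + 9) dx. Term by term:
    ∫_0^2 9*x^6 dx = 1152/7;  ∫_0^2 12*x^5 dx = 128;  ∫_0^2 -14*x^4 dx = -448/5;
    ∫_0^2 -30*x^3 dx = -120;  ∫_0^2 -3*x^2 dx = -8;  ∫_0^2 18*x dx = 36;
    ∫_0^2 9 dx = 18.
  Sum: 1152/7 + 128 − 448/5 − 120 − 8 + 36 + 18 = 4514/35.
  ∫_0^2 u'(x)^2 dx = ∫_0^2 (81*x^4 + 72*x^3 - 38*x^2 - 24*x + 9) dx. Term by term:
    ∫_0^2 81*x^4 dx = 2592/5;  ∫_0^2 72*x^3 dx = 288;  ∫_0^2 -38*x^2 dx = -304/3;
    ∫_0^2 -24*x dx = -48;  ∫_0^2 9 dx = 18.
  Sum: 2592/5 + 288 − 304/3 − 48 + 18 = 10126/15.
Adding: ||u||_{H^1}^2 = 4514/35 + 10126/15 = 84424/105.


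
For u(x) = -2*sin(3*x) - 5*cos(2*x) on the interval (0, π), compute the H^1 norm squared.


||u||_{H^1(0,π)}^2 = 120 + 165*π/2

u'(x) = 10*sin(2*x) - 6*cos(3*x).
Expand u² and (u')² and integrate term by term on (0, π), using: for integers n ≥ 1, ∫_0^π sin²(nx) dx = ∫_0^π cos²(nx) dx = π/2; for n ≠ n', ∫_0^π sin(nx)sin(n'x) dx = ∫_0^π cos(nx)cos(n'x) dx = 0; and by product-to-sum, ∫_0^π sin(nx)cos(n'x) dx = ½∫_0^π [sin((n+n')x) + sin((n−n')x)] dx, which is 0 when n+n' is even and 2n/(n²−n'²) when n+n' is odd (it need not vanish on (0, π)).
  u² squared terms: (-5)²·∫cos(2x)² dx = 25·π/2 = 25*π/2;  (-2)²·∫sin(3x)² dx = 4·π/2 = 2*π.
  u² cross terms: 2·(-5)·(-2)·∫cos(2x)·sin(3x) dx = 20·(6/5) = 24.
  So ∫_0^π u² dx = 25*π/2 + 2*π + 24 = 24 + 29*π/2.
  (u')² squared terms: (-6)²·∫cos(3x)² dx = 36·π/2 = 18*π;  (10)²·∫sin(2x)² dx = 100·π/2 = 50*π.
  (u')² cross terms: 2·(-6)·(10)·∫cos(3x)·sin(2x) dx = -120·(-4/5) = 96.
  So ∫_0^π (u')² dx = 18*π + 50*π + 96 = 96 + 68*π.
||u||_{H^1}^2 = (24 + 29*π/2) + (96 + 68*π) = 120 + 165*π/2.


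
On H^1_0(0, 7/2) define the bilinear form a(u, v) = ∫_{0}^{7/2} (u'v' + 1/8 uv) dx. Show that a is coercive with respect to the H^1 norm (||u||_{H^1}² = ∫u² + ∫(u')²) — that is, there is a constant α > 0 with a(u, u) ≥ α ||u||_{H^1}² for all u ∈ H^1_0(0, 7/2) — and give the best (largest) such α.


α = (49 + 32*π^2)/(8*(4*π^2 + 49))

Coercivity of a(·,·) on H^1_0(0, 7/2) means a(u, u) ≥ α ||u||_{H^1}² for every u ∈ H^1_0.
The interval has length L = 7/2, and Poincaré/coercivity depend only on L. Here a(u, u) = ∫(u')² + (1/8)·∫u².
Here 0 < c = 1/8 < 1. The condition a(u,u) ≥ α||u||_{H^1}² reads (1−α)∫(u')² ≥ (α−c)∫u². Any admissible α is ≤ 1 (rapidly oscillating u have ∫u²/∫(u')² → 0), and α = 1 would force 0 ≥ (1−c)∫u², impossible since c < 1; so 1−α > 0. By the sharp Poincaré inequality on H^1_0 of an interval of length L, ∫(u')² ≥ (π/L)²∫u² with equality for the first sine mode sin(π(x−x₀)/L) (x₀ the left endpoint), so the inequality holds for all u iff (1−α)(π/L)² ≥ α − c, i.e. α ≤ ((π/L)² + c)/((π/L)² + 1) = (1 + c(L/π)²)/(1 + (L/π)²). With (π/L)² = 4*π^2/49 and c = 1/8, the largest admissible constant is α = ((π/L)² + c)/((π/L)² + 1).
Simplifying, α = (49 + 32*π^2)/(8*(4*π^2 + 49)).


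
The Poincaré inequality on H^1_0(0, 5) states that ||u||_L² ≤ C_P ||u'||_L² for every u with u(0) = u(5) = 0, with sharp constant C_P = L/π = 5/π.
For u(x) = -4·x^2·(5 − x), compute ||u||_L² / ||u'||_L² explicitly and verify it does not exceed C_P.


||u||_L² / ||u'||_L² = 5*sqrt(14)/14 < C_P = 5/π.

u(x) = -4·x^2·(5 − x), so u'(x) = 4*x*(3*x - 10).
u(x) = -4·x^2·(5 − x) vanishes at x = 0 and x = 5, so u ∈ H^1_0(0, 5). Differentiate via the product rule and integrate the resulting polynomials term by term.
  ∫_0^5 u² dx = ∫_0^5 (16*x^6 - 160*x^5 + 400*x^4) dx. Term by term:
    ∫_0^5 16*x^6 dx = 1250000/7;  ∫_0^5 -160*x^5 dx = -1250000/3;  ∫_0^5 400*x^4 dx = 250000.
  Sum: 1250000/7 − 1250000/3 + 250000 = 250000/21.
  ∫_0^5 (u')² dx = ∫_0^5 (144*x^4 - 960*x^3 + 1600*x^2) dx. Term by term:
    ∫_0^5 144*x^4 dx = 90000;  ∫_0^5 -960*x^3 dx = -150000;  ∫_0^5 1600*x^2 dx = 200000/3.
  Sum: 90000 − 150000 + 200000/3 = 20000/3.
∫_0^5 u² dx = 250000/21, so ||u||_L² = 500*sqrt(21)/21.
∫_0^5 (u')² dx = 20000/3, so ||u'||_L² = 100*sqrt(6)/3.
Ratio ||u||_L² / ||u'||_L² = 5*sqrt(14)/14.
Sharp Poincaré constant on H^1_0(0, 5) is C_P = L/π = 5/π, achieved by sin(π/5·x).
A polynomial bump cannot attain the sharp Poincaré constant (only the first sine eigenfunction does), so the ratio is strictly less than C_P, consistent with ||u||_L² ≤ C_P ||u'||_L².


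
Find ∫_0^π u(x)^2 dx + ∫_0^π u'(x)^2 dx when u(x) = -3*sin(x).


||u||_{H^1(0,π)}^2 = 9*π

u'(x) = -3*cos(x).
Expand u² and (u')² and integrate term by term on (0, π), using: for integers n ≥ 1, ∫_0^π sin²(nx) dx = ∫_0^π cos²(nx) dx = π/2; for n ≠ n', ∫_0^π sin(nx)sin(n'x) dx = ∫_0^π cos(nx)cos(n'x) dx = 0; and by product-to-sum, ∫_0^π sin(nx)cos(n'x) dx = ½∫_0^π [sin((n+n')x) + sin((n−n')x)] dx, which is 0 when n+n' is even and 2n/(n²−n'²) when n+n' is odd (it need not vanish on (0, π)).
  u² squared terms: (-3)²·∫sin(x)² dx = 9·π/2 = 9*π/2.
  So ∫_0^π u² dx = 9*π/2.
  (u')² squared terms: (-3)²·∫cos(x)² dx = 9·π/2 = 9*π/2.
  So ∫_0^π (u')² dx = 9*π/2.
||u||_{H^1}^2 = (9*π/2) + (9*π/2) = 9*π.


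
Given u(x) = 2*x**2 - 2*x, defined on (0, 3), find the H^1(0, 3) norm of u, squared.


||u||_{H^1}^2 = 762/5

The H^1 norm (squared) on an interval (0, L) is
  ||u||_{H^1}^2 = ∫_0^L u(x)^2 dx + ∫_0^L u'(x)^2 dx.
Compute u'(x) = 4*x - 2.
Then u(x)^2 = 4*x**4 - 8*x**3 + 4*x**2 and u'(x)^2 = 16*x**2 - 16*x + 4.
Integrate each monomial from 0 to 3 using ∫_0^3 c·x^n dx = c·3^(n+1)/(n+1):
  ∫_0^3 u(x)^2 dx = ∫_0^3 (4*x^4 - 8*x^3 + 4*x^2) dx. Term by term:
    ∫_0^3 4*x^4 dx = 972/5;  ∫_0^3 -8*x^3 dx = -162;  ∫_0^3 4*x^2 dx = 36.
  Sum: 972/5 − 162 + 36 = 342/5.
  ∫_0^3 u'(x)^2 dx = ∫_0^3 (16*x^2 - 16*x + 4) dx. Term by term:
    ∫_0^3 16*x^2 dx = 144;  ∫_0^3 -16*x dx = -72;  ∫_0^3 4 dx = 12.
  Sum: 144 − 72 + 12 = 84.
Adding: ||u||_{H^1}^2 = 342/5 + 84 = 762/5.


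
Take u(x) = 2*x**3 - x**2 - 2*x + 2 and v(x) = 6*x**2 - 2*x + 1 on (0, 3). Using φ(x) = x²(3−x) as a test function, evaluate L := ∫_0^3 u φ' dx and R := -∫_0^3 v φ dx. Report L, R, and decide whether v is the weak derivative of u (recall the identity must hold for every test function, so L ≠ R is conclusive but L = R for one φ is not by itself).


LHS = -108, RHS = -513/4. No, v is not the weak derivative of u.

u(x) = 2*x**3 - x**2 - 2*x + 2, classical derivative u'(x) = 6*x**2 - 2*x - 2.
φ(x) = x²(3−x), so φ'(x) = 3*x*(2 - x).
Note φ(0) = φ(3) = 0, so the boundary term u·φ vanishes.
LHS = ∫_0^3 u(x) φ'(x) dx = ∫_0^3 (-6*x^5 + 15*x^4 - 18*x^2 + 12*x) dx. Term by term:
  ∫_0^3 -6*x^5 dx = -729;  ∫_0^3 15*x^4 dx = 729;  ∫_0^3 -18*x^2 dx = -162;
  ∫_0^3 12*x dx = 54.
Sum: -729 + 729 − 162 + 54 = -108.
So LHS = -108.
∫_0^3 v(x) φ(x) dx = ∫_0^3 (-6*x^5 + 20*x^4 - 7*x^3 + 3*x^2) dx. Term by term:
  ∫_0^3 -6*x^5 dx = -729;  ∫_0^3 20*x^4 dx = 972;  ∫_0^3 -7*x^3 dx = -567/4;
  ∫_0^3 3*x^2 dx = 27.
Sum: -729 + 972 − 567/4 + 27 = 513/4.
So RHS = -∫_0^3 v(x) φ(x) dx = -513/4.
LHS − RHS = 81/4 ≠ 0, so the identity fails.
(For a valid weak derivative the identity must hold for EVERY test function, in particular this one. The failure shows v is NOT the weak derivative of u.)
Correct weak derivative would be u'(x) = 6*x**2 - 2*x - 2.


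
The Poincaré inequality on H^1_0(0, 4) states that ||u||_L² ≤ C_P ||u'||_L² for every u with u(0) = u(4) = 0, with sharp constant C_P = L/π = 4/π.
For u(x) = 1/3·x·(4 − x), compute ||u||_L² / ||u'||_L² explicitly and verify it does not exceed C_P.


||u||_L² / ||u'||_L² = 2*sqrt(10)/5 < C_P = 4/π.

u(x) = 1/3·x·(4 − x), so u'(x) = 4/3 - 2*x/3.
u(x) = 1/3·x·(4 − x) vanishes at x = 0 and x = 4, so u ∈ H^1_0(0, 4). Differentiate via the product rule and integrate the resulting polynomials term by term.
  ∫_0^4 u² dx = ∫_0^4 (x^4/9 - 8*x^3/9 + 16*x^2/9) dx. Term by term:
    ∫_0^4 x^4/9 dx = 1024/45;  ∫_0^4 -8*x^3/9 dx = -512/9;  ∫_0^4 16*x^2/9 dx = 1024/27.
  Sum: 1024/45 − 512/9 + 1024/27 = 512/135.
  ∫_0^4 (u')² dx = ∫_0^4 (4*x^2/9 - 16*x/9 + 16/9) dx. Term by term:
    ∫_0^4 4*x^2/9 dx = 256/27;  ∫_0^4 -16*x/9 dx = -128/9;  ∫_0^4 16/9 dx = 64/9.
  Sum: 256/27 − 128/9 + 64/9 = 64/27.
∫_0^4 u² dx = 512/135, so ||u||_L² = 16*sqrt(30)/45.
∫_0^4 (u')² dx = 64/27, so ||u'||_L² = 8*sqrt(3)/9.
Ratio ||u||_L² / ||u'||_L² = 2*sqrt(10)/5.
Sharp Poincaré constant on H^1_0(0, 4) is C_P = L/π = 4/π, achieved by sin(π/4·x).
A polynomial bump cannot attain the sharp Poincaré constant (only the first sine eigenfunction does), so the ratio is strictly less than C_P, consistent with ||u||_L² ≤ C_P ||u'||_L².


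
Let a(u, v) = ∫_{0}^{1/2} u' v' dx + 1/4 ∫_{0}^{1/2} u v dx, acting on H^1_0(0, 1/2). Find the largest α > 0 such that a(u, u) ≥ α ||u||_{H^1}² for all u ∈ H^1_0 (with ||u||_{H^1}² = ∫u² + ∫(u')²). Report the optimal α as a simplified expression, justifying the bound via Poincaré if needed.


α = (1 + 16*π^2)/(4*(1 + 4*π^2))

Coercivity of a(·,·) on H^1_0(0, 1/2) means a(u, u) ≥ α ||u||_{H^1}² for every u ∈ H^1_0.
The interval has length L = 1/2, and Poincaré/coercivity depend only on L. Here a(u, u) = ∫(u')² + (1/4)·∫u².
Here 0 < c = 1/4 < 1. The condition a(u,u) ≥ α||u||_{H^1}² reads (1−α)∫(u')² ≥ (α−c)∫u². Any admissible α is ≤ 1 (rapidly oscillating u have ∫u²/∫(u')² → 0), and α = 1 would force 0 ≥ (1−c)∫u², impossible since c < 1; so 1−α > 0. By the sharp Poincaré inequality on H^1_0 of an interval of length L, ∫(u')² ≥ (π/L)²∫u² with equality for the first sine mode sin(π(x−x₀)/L) (x₀ the left endpoint), so the inequality holds for all u iff (1−α)(π/L)² ≥ α − c, i.e. α ≤ ((π/L)² + c)/((π/L)² + 1) = (1 + c(L/π)²)/(1 + (L/π)²). With (π/L)² = 4*π^2 and c = 1/4, the largest admissible constant is α = ((π/L)² + c)/((π/L)² + 1).
Simplifying, α = (1 + 16*π^2)/(4*(1 + 4*π^2)).


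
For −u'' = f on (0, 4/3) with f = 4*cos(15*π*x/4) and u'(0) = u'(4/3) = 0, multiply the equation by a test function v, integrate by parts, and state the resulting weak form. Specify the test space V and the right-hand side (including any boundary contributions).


V = H^1(0, 4/3) (no boundary constraint on v; u is determined up to an additive constant); weak form: ∫_0^4/3 u'v' dx = ∫_0^4/3 (4*cos(15*π*x/4)) v dx for all v ∈ V.

Multiply both sides by a test function v and integrate from 0 to 4/3:
  ∫_0^4/3 −u''(x) v(x) dx = ∫_0^4/3 f(x) v(x) dx.
Integrate the LHS by parts once:
  ∫_0^4/3 −u'' v dx = −[u'(x) v(x)]_0^4/3 + ∫_0^4/3 u'(x) v'(x) dx.
Thus ∫_0^4/3 u'(x) v'(x) dx = ∫_0^4/3 f(x) v(x) dx + [u'(x) v(x)]_0^4/3.
Choose V so that boundary terms are either known or forced to vanish.
u has homogeneous Neumann: u'(0) = u'(4/3) = 0. So [u' v]_0^4/3 = 0·v(4/3) − 0·v(0) = 0 for any v; take V = H^1(0, 4/3).
Weak formulation: find u (satisfying any essential BC) such that ∫_0^4/3 u'(x) v'(x) dx = ∫_0^4/3 f v dx for all v ∈ V (homogeneous Neumann, so boundary terms vanish).
Substituting f(x) = 4*cos(15*π*x/4), the right-hand side is ∫_0^4/3 (4*cos(15*π*x/4)) v dx.
Compatibility check (pure Neumann): taking v ≡ 1 ∈ V gives 0 = ∫_0^4/3 f dx + (0) − (0), i.e. ∫_0^4/3 f dx must equal u'(0) − u'(4/3) = 0. Indeed ∫_0^4/3 (4*cos(15*π*x/4)) dx = 0, so the data are compatible. The solution is then unique only up to an additive constant (fix it e.g. by requiring ∫_0^4/3 u dx = 0).


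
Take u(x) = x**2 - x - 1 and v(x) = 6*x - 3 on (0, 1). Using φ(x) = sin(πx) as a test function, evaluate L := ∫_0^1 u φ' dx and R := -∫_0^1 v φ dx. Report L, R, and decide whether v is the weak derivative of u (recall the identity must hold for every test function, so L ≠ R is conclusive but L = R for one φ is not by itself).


LHS = 0, RHS = 0. No, v is not the weak derivative of u.

u(x) = x**2 - x - 1, classical derivative u'(x) = 2*x - 1.
φ(x) = sin(πx), so φ'(x) = π*cos(π*x).
Note φ(0) = φ(1) = 0, so the boundary term u·φ vanishes.
LHS = ∫_0^1 u(x) φ'(x) dx = ∫_0^1 (π*x^2*cos(π*x) - π*x*cos(π*x) - π*cos(π*x)) dx. Term by term:
  ∫_0^1 -π*cos(π*x) dx = 0;  ∫_0^1 π*x^2*cos(π*x) dx = -2/π;  ∫_0^1 -π*x*cos(π*x) dx = 2/π.
Sum: 0 − 2/π + 2/π = 0.
So LHS = 0.
∫_0^1 v(x) φ(x) dx = ∫_0^1 (6*x*sin(π*x) - 3*sin(π*x)) dx. Term by term:
  ∫_0^1 -3*sin(π*x) dx = -6/π;  ∫_0^1 6*x*sin(π*x) dx = 6/π.
Sum: -6/π + 6/π = 0.
So RHS = -∫_0^1 v(x) φ(x) dx = 0.
LHS = RHS, so the identity holds for this particular φ. But this is necessary, not sufficient: a weak derivative must satisfy the identity for EVERY test function in C_c^∞(0, 1).
Here u is smooth, so its weak derivative equals its classical derivative u'(x) = 2*x - 1. Since v(x) = 6*x - 3 ≠ u'(x), v is NOT the weak derivative of u — the agreement for this single φ is a coincidence (the difference v − u' happens to be L²-orthogonal to this φ).


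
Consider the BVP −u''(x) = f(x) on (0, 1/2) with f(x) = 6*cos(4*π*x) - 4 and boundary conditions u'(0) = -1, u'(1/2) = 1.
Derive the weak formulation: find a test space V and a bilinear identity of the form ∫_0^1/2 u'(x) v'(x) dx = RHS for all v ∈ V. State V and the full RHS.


V = H^1(0, 1/2) (v unrestricted at boundary; u is determined up to an additive constant); weak form: ∫_0^1/2 u'v' dx = ∫_0^1/2 (6*cos(4*π*x) - 4) v dx + v(1/2) + v(0) for all v ∈ V.

Multiply both sides by a test function v and integrate from 0 to 1/2:
  ∫_0^1/2 −u''(x) v(x) dx = ∫_0^1/2 f(x) v(x) dx.
Integrate the LHS by parts once:
  ∫_0^1/2 −u'' v dx = −[u'(x) v(x)]_0^1/2 + ∫_0^1/2 u'(x) v'(x) dx.
Thus ∫_0^1/2 u'(x) v'(x) dx = ∫_0^1/2 f(x) v(x) dx + [u'(x) v(x)]_0^1/2.
Choose V so that boundary terms are either known or forced to vanish.
u has inhomogeneous Neumann u'(0) = -1, u'(1/2) = 1. [u' v]_0^1/2 = (1)·v(1/2) − (-1)·v(0) = v(1/2) + v(0). Take V = H^1(0, 1/2); boundary term becomes part of RHS.
Weak formulation: find u (satisfying any essential BC) such that ∫_0^1/2 u'(x) v'(x) dx = ∫_0^1/2 f v dx + v(1/2) + v(0) for all v ∈ V (Neumann data are natural BCs: they enter the RHS as boundary terms).
Substituting f(x) = 6*cos(4*π*x) - 4, the right-hand side is ∫_0^1/2 (6*cos(4*π*x) - 4) v dx + v(1/2) + v(0).
Compatibility check (pure Neumann): taking v ≡ 1 ∈ V gives 0 = ∫_0^1/2 f dx + (1) − (-1), i.e. ∫_0^1/2 f dx must equal u'(0) − u'(1/2) = -2. Indeed ∫_0^1/2 (6*cos(4*π*x) - 4) dx = -2, so the data are compatible. The solution is then unique only up to an additive constant (fix it e.g. by requiring ∫_0^1/2 u dx = 0).


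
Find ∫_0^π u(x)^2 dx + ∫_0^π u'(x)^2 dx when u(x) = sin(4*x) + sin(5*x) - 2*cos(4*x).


||u||_{H^1(0,π)}^2 = -680/9 + 111*π/2

u'(x) = 8*sin(4*x) + 4*cos(4*x) + 5*cos(5*x).
Expand u² and (u')² and integrate term by term on (0, π), using: for integers n ≥ 1, ∫_0^π sin²(nx) dx = ∫_0^π cos²(nx) dx = π/2; for n ≠ n', ∫_0^π sin(nx)sin(n'x) dx = ∫_0^π cos(nx)cos(n'x) dx = 0; and by product-to-sum, ∫_0^π sin(nx)cos(n'x) dx = ½∫_0^π [sin((n+n')x) + sin((n−n')x)] dx, which is 0 when n+n' is even and 2n/(n²−n'²) when n+n' is odd (it need not vanish on (0, π)).
  u² squared terms: (-2)²·∫cos(4x)² dx = 4·π/2 = 2*π;  (1)²·∫sin(4x)² dx = 1·π/2 = π/2;  (1)²·∫sin(5x)² dx = 1·π/2 = π/2.
  u² cross terms: 2·(-2)·(1)·∫cos(4x)·sin(4x) dx = -4·(0) = 0;  2·(-2)·(1)·∫cos(4x)·sin(5x) dx = -4·(10/9) = -40/9;  2·(1)·(1)·∫sin(4x)·sin(5x) dx = 2·(0) = 0.
  So ∫_0^π u² dx = 2*π + π/2 + π/2 + 0 − 40/9 + 0 = -40/9 + 3*π.
  (u')² squared terms: (4)²·∫cos(4x)² dx = 16·π/2 = 8*π;  (5)²·∫cos(5x)² dx = 25·π/2 = 25*π/2;  (8)²·∫sin(4x)² dx = 64·π/2 = 32*π.
  (u')² cross terms: 2·(4)·(5)·∫cos(4x)·cos(5x) dx = 40·(0) = 0;  2·(4)·(8)·∫cos(4x)·sin(4x) dx = 64·(0) = 0;  2·(5)·(8)·∫cos(5x)·sin(4x) dx = 80·(-8/9) = -640/9.
  So ∫_0^π (u')² dx = 8*π + 25*π/2 + 32*π + 0 + 0 − 640/9 = -640/9 + 105*π/2.
||u||_{H^1}^2 = (-40/9 + 3*π) + (-640/9 + 105*π/2) = -680/9 + 111*π/2.


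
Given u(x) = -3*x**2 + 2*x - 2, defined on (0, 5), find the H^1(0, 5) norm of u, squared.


||u||_{H^1}^2 = 16670/3

The H^1 norm (squared) on an interval (0, L) is
  ||u||_{H^1}^2 = ∫_0^L u(x)^2 dx + ∫_0^L u'(x)^2 dx.
Compute u'(x) = 2 - 6*x.
Then u(x)^2 = 9*x**4 - 12*x**3 + 16*x**2 - 8*x + 4 and u'(x)^2 = 36*x**2 - 24*x + 4.
Integrate each monomial from 0 to 5 using ∫_0^5 c·x^n dx = c·5^(n+1)/(n+1):
  ∫_0^5 u(x)^2 dx = ∫_0^5 (9*x^4 - 12*x^3 + 16*x^2 - 8*x + 4) dx. Term by term:
    ∫_0^5 9*x^4 dx = 5625;  ∫_0^5 -12*x^3 dx = -1875;  ∫_0^5 16*x^2 dx = 2000/3;
    ∫_0^5 -8*x dx = -100;  ∫_0^5 4 dx = 20.
  Sum: 5625 − 1875 + 2000/3 − 100 + 20 = 13010/3.
  ∫_0^5 u'(x)^2 dx = ∫_0^5 (36*x^2 - 24*x + 4) dx. Term by term:
    ∫_0^5 36*x^2 dx = 1500;  ∫_0^5 -24*x dx = -300;  ∫_0^5 4 dx = 20.
  Sum: 1500 − 300 + 20 = 1220.
Adding: ||u||_{H^1}^2 = 13010/3 + 1220 = 16670/3.


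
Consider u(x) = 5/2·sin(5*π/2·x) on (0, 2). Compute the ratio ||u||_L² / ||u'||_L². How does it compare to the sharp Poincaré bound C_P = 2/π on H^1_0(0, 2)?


||u||_L² / ||u'||_L² = 2/(5*π) < C_P = 2/π.

u(x) = 5/2·sin(5*π/2·x), so u'(x) = 25*π*cos(5*π*x/2)/4.
Writing u(x) = A·sin(kπx/L) with A = 5/2 and k = 5, use ∫_0^L sin²(kπx/L) dx = L/2 and ∫_0^L cos²(kπx/L) dx = L/2.
u² = 25/4·sin²(5*π/2·x) and (u')² = 625*π^2/16·cos²(5*π/2·x), and each of sin², cos² integrates to L/2 = 1 over (0, 2).
∫_0^2 u² dx = 25/4, so ||u||_L² = 5/2.
∫_0^2 (u')² dx = 625*π^2/16, so ||u'||_L² = 25*π/4.
Ratio ||u||_L² / ||u'||_L² = 2/(5*π).
Sharp Poincaré constant on H^1_0(0, 2) is C_P = L/π = 2/π, achieved by sin(π/2·x).
This is the k = 5 harmonic; the ratio L/(kπ) is strictly less than C_P = L/π, consistent with the sharp inequality ||u||_L² ≤ C_P ||u'||_L².


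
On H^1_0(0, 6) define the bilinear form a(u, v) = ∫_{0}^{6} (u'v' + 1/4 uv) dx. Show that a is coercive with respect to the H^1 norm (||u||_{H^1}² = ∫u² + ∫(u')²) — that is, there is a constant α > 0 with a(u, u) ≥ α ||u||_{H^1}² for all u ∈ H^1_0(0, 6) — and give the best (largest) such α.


α = (9 + π^2)/(π^2 + 36)

Coercivity of a(·,·) on H^1_0(0, 6) means a(u, u) ≥ α ||u||_{H^1}² for every u ∈ H^1_0.
The interval has length L = 6, and Poincaré/coercivity depend only on L. Here a(u, u) = ∫(u')² + (1/4)·∫u².
Here 0 < c = 1/4 < 1. The condition a(u,u) ≥ α||u||_{H^1}² reads (1−α)∫(u')² ≥ (α−c)∫u². Any admissible α is ≤ 1 (rapidly oscillating u have ∫u²/∫(u')² → 0), and α = 1 would force 0 ≥ (1−c)∫u², impossible since c < 1; so 1−α > 0. By the sharp Poincaré inequality on H^1_0 of an interval of length L, ∫(u')² ≥ (π/L)²∫u² with equality for the first sine mode sin(π(x−x₀)/L) (x₀ the left endpoint), so the inequality holds for all u iff (1−α)(π/L)² ≥ α − c, i.e. α ≤ ((π/L)² + c)/((π/L)² + 1) = (1 + c(L/π)²)/(1 + (L/π)²). With (π/L)² = π^2/36 and c = 1/4, the largest admissible constant is α = ((π/L)² + c)/((π/L)² + 1).
Simplifying, α = (9 + π^2)/(π^2 + 36).


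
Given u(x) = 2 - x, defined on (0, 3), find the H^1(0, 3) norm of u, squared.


||u||_{H^1}^2 = 6

The H^1 norm (squared) on an interval (0, L) is
  ||u||_{H^1}^2 = ∫_0^L u(x)^2 dx + ∫_0^L u'(x)^2 dx.
Compute u'(x) = -1.
Then u(x)^2 = x**2 - 4*x + 4 and u'(x)^2 = 1.
Integrate each monomial from 0 to 3 using ∫_0^3 c·x^n dx = c·3^(n+1)/(n+1):
  ∫_0^3 u(x)^2 dx = ∫_0^3 (x^2 - 4*x + 4) dx. Term by term:
    ∫_0^3 x^2 dx = 9;  ∫_0^3 -4*x dx = -18;  ∫_0^3 4 dx = 12.
  Sum: 9 − 18 + 12 = 3.
  ∫_0^3 u'(x)^2 dx = ∫_0^3 (1) dx. Term by term:
    ∫_0^3 1 dx = 3.
Adding: ||u||_{H^1}^2 = 3 + 3 = 6.


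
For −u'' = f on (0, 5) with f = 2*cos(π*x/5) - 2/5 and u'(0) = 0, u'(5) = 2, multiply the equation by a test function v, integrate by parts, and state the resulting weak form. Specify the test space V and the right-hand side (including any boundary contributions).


V = H^1(0, 5) (v unrestricted at boundary; u is determined up to an additive constant); weak form: ∫_0^5 u'v' dx = ∫_0^5 (2*cos(π*x/5) - 2/5) v dx + 2·v(5) for all v ∈ V.

Multiply both sides by a test function v and integrate from 0 to 5:
  ∫_0^5 −u''(x) v(x) dx = ∫_0^5 f(x) v(x) dx.
Integrate the LHS by parts once:
  ∫_0^5 −u'' v dx = −[u'(x) v(x)]_0^5 + ∫_0^5 u'(x) v'(x) dx.
Thus ∫_0^5 u'(x) v'(x) dx = ∫_0^5 f(x) v(x) dx + [u'(x) v(x)]_0^5.
Choose V so that boundary terms are either known or forced to vanish.
u has inhomogeneous Neumann u'(0) = 0, u'(5) = 2. [u' v]_0^5 = (2)·v(5) − (0)·v(0) = 2·v(5). Take V = H^1(0, 5); boundary term becomes part of RHS.
Weak formulation: find u (satisfying any essential BC) such that ∫_0^5 u'(x) v'(x) dx = ∫_0^5 f v dx + 2·v(5) for all v ∈ V (Neumann data are natural BCs: they enter the RHS as boundary terms).
Substituting f(x) = 2*cos(π*x/5) - 2/5, the right-hand side is ∫_0^5 (2*cos(π*x/5) - 2/5) v dx + 2·v(5).
Compatibility check (pure Neumann): taking v ≡ 1 ∈ V gives 0 = ∫_0^5 f dx + (2) − (0), i.e. ∫_0^5 f dx must equal u'(0) − u'(5) = -2. Indeed ∫_0^5 (2*cos(π*x/5) - 2/5) dx = -2, so the data are compatible. The solution is then unique only up to an additive constant (fix it e.g. by requiring ∫_0^5 u dx = 0).


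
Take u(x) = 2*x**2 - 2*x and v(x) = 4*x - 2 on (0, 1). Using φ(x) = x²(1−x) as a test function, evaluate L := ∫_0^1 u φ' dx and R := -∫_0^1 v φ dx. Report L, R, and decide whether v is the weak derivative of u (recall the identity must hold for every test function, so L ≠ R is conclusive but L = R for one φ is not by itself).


LHS = -1/30, RHS = -1/30. Yes, v = u' weakly.

u(x) = 2*x**2 - 2*x, classical derivative u'(x) = 4*x - 2.
φ(x) = x²(1−x), so φ'(x) = x*(2 - 3*x).
Note φ(0) = φ(1) = 0, so the boundary term u·φ vanishes.
LHS = ∫_0^1 u(x) φ'(x) dx = ∫_0^1 (-6*x^4 + 10*x^3 - 4*x^2) dx. Term by term:
  ∫_0^1 -6*x^4 dx = -6/5;  ∫_0^1 10*x^3 dx = 5/2;  ∫_0^1 -4*x^2 dx = -4/3.
Sum: -6/5 + 5/2 − 4/3 = -1/30.
So LHS = -1/30.
∫_0^1 v(x) φ(x) dx = ∫_0^1 (-4*x^4 + 6*x^3 - 2*x^2) dx. Term by term:
  ∫_0^1 -4*x^4 dx = -4/5;  ∫_0^1 6*x^3 dx = 3/2;  ∫_0^1 -2*x^2 dx = -2/3.
Sum: -4/5 + 3/2 − 2/3 = 1/30.
So RHS = -∫_0^1 v(x) φ(x) dx = -1/30.
LHS = RHS, so the identity holds for this test φ.
Moreover u is smooth here and v(x) = u'(x) = 4*x - 2 pointwise, so the identity holds for every test function. Hence v is the weak derivative of u.


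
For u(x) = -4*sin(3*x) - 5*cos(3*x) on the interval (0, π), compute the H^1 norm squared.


||u||_{H^1(0,π)}^2 = 205*π

u'(x) = 15*sin(3*x) - 12*cos(3*x).
Expand u² and (u')² and integrate term by term on (0, π), using: for integers n ≥ 1, ∫_0^π sin²(nx) dx = ∫_0^π cos²(nx) dx = π/2; for n ≠ n', ∫_0^π sin(nx)sin(n'x) dx = ∫_0^π cos(nx)cos(n'x) dx = 0; and by product-to-sum, ∫_0^π sin(nx)cos(n'x) dx = ½∫_0^π [sin((n+n')x) + sin((n−n')x)] dx, which is 0 when n+n' is even and 2n/(n²−n'²) when n+n' is odd (it need not vanish on (0, π)).
  u² squared terms: (-5)²·∫cos(3x)² dx = 25·π/2 = 25*π/2;  (-4)²·∫sin(3x)² dx = 16·π/2 = 8*π.
  u² cross terms: 2·(-5)·(-4)·∫cos(3x)·sin(3x) dx = 40·(0) = 0.
  So ∫_0^π u² dx = 25*π/2 + 8*π + 0 = 41*π/2.
  (u')² squared terms: (-12)²·∫cos(3x)² dx = 144·π/2 = 72*π;  (15)²·∫sin(3x)² dx = 225·π/2 = 225*π/2.
  (u')² cross terms: 2·(-12)·(15)·∫cos(3x)·sin(3x) dx = -360·(0) = 0.
  So ∫_0^π (u')² dx = 72*π + 225*π/2 + 0 = 369*π/2.
||u||_{H^1}^2 = (41*π/2) + (369*π/2) = 205*π.


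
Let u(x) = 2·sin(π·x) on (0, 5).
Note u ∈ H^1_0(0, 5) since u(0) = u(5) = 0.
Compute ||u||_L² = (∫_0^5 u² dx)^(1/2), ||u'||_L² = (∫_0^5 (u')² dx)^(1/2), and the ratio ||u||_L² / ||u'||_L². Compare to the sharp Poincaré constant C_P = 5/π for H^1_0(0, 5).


||u||_L² / ||u'||_L² = 1/π < C_P = 5/π.

u(x) = 2·sin(π·x), so u'(x) = 2*π*cos(π*x).
Writing u(x) = A·sin(kπx/L) with A = 2 and k = 5, use ∫_0^L sin²(kπx/L) dx = L/2 and ∫_0^L cos²(kπx/L) dx = L/2.
u² = 4·sin²(π·x) and (u')² = 4*π^2·cos²(π·x), and each of sin², cos² integrates to L/2 = 5/2 over (0, 5).
∫_0^5 u² dx = 10, so ||u||_L² = sqrt(10).
∫_0^5 (u')² dx = 10*π^2, so ||u'||_L² = sqrt(10)*π.
Ratio ||u||_L² / ||u'||_L² = 1/π.
Sharp Poincaré constant on H^1_0(0, 5) is C_P = L/π = 5/π, achieved by sin(π/5·x).
This is the k = 5 harmonic; the ratio L/(kπ) is strictly less than C_P = L/π, consistent with the sharp inequality ||u||_L² ≤ C_P ||u'||_L².


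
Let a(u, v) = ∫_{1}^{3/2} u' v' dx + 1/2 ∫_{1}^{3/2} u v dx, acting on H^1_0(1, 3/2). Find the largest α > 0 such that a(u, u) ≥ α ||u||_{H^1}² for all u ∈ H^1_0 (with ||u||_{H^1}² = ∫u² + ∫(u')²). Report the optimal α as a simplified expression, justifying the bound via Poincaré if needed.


α = (1 + 8*π^2)/(2*(1 + 4*π^2))

Coercivity of a(·,·) on H^1_0(1, 3/2) means a(u, u) ≥ α ||u||_{H^1}² for every u ∈ H^1_0.
The interval has length L = 1/2, and Poincaré/coercivity depend only on L. Here a(u, u) = ∫(u')² + (1/2)·∫u².
Here 0 < c = 1/2 < 1. The condition a(u,u) ≥ α||u||_{H^1}² reads (1−α)∫(u')² ≥ (α−c)∫u². Any admissible α is ≤ 1 (rapidly oscillating u have ∫u²/∫(u')² → 0), and α = 1 would force 0 ≥ (1−c)∫u², impossible since c < 1; so 1−α > 0. By the sharp Poincaré inequality on H^1_0 of an interval of length L, ∫(u')² ≥ (π/L)²∫u² with equality for the first sine mode sin(π(x−x₀)/L) (x₀ the left endpoint), so the inequality holds for all u iff (1−α)(π/L)² ≥ α − c, i.e. α ≤ ((π/L)² + c)/((π/L)² + 1) = (1 + c(L/π)²)/(1 + (L/π)²). With (π/L)² = 4*π^2 and c = 1/2, the largest admissible constant is α = ((π/L)² + c)/((π/L)² + 1).
Simplifying, α = (1 + 8*π^2)/(2*(1 + 4*π^2)).


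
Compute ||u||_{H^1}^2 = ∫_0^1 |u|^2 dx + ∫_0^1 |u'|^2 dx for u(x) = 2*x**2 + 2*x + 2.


||u||_{H^1}^2 = 482/15

The H^1 norm (squared) on an interval (0, L) is
  ||u||_{H^1}^2 = ∫_0^L u(x)^2 dx + ∫_0^L u'(x)^2 dx.
Compute u'(x) = 4*x + 2.
Then u(x)^2 = 4*x**4 + 8*x**3 + 12*x**2 + 8*x + 4 and u'(x)^2 = 16*x**2 + 16*x + 4.
Integrate each monomial from 0 to 1 using ∫_0^1 c·x^n dx = c·1^(n+1)/(n+1):
  ∫_0^1 u(x)^2 dx = ∫_0^1 (4*x^4 + 8*x^3 + 12*x^2 + 8*x + 4) dx. Term by term:
    ∫_0^1 4*x^4 dx = 4/5;  ∫_0^1 8*x^3 dx = 2;  ∫_0^1 12*x^2 dx = 4;
    ∫_0^1 8*x dx = 4;  ∫_0^1 4 dx = 4.
  Sum: 4/5 + 2 + 4 + 4 + 4 = 74/5.
  ∫_0^1 u'(x)^2 dx = ∫_0^1 (16*x^2 + 16*x + 4) dx. Term by term:
    ∫_0^1 16*x^2 dx = 16/3;  ∫_0^1 16*x dx = 8;  ∫_0^1 4 dx = 4.
  Sum: 16/3 + 8 + 4 = 52/3.
Adding: ||u||_{H^1}^2 = 74/5 + 52/3 = 482/15.


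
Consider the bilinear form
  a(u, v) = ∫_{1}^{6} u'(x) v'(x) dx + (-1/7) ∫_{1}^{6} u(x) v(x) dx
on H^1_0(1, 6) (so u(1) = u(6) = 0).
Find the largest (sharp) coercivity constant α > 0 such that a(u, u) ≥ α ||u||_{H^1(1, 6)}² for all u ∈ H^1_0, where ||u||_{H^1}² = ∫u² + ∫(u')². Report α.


α = (-25/7 + π^2)/(π^2 + 25)

Coercivity of a(·,·) on H^1_0(1, 6) means a(u, u) ≥ α ||u||_{H^1}² for every u ∈ H^1_0.
The interval has length L = 5, and Poincaré/coercivity depend only on L. Here a(u, u) = ∫(u')² + (-1/7)·∫u².
Here c = -1/7 < 0 with |c| < (π/L)² = π^2/25, so coercivity still holds. The condition a(u,u) ≥ α||u||_{H^1}² reads (1−α)∫(u')² ≥ (α−c)∫u². Any admissible α is ≤ 1 (rapidly oscillating u have ∫u²/∫(u')² → 0), and α = 1 would force 0 ≥ (1−c)∫u², impossible since c < 1; so 1−α > 0. By the sharp Poincaré inequality on H^1_0 of an interval of length L, ∫(u')² ≥ (π/L)²∫u² with equality for the first sine mode sin(π(x−x₀)/L) (x₀ the left endpoint), so the inequality holds for all u iff (1−α)(π/L)² ≥ α − c, i.e. α ≤ ((π/L)² + c)/((π/L)² + 1) = (1 + c(L/π)²)/(1 + (L/π)²). (Direct route, valid since c ≤ 0: Poincaré gives c∫u² ≥ c(L/π)²∫(u')², so a(u,u) ≥ (1 + c(L/π)²)∫(u')², while ||u||_{H^1}² ≤ (1 + (L/π)²)∫(u')²; dividing yields the same α.) With (π/L)² = π^2/25 and c = -1/7, the largest admissible constant is α = ((π/L)² + c)/((π/L)² + 1).
Simplifying, α = (-25/7 + π^2)/(π^2 + 25).
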